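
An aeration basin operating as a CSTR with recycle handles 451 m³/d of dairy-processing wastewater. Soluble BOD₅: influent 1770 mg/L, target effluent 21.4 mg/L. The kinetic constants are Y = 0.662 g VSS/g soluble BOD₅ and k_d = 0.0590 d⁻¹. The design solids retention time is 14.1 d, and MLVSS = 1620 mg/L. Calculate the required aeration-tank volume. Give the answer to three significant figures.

Rearranging the biomass balance for a CMAS with decay, V = Y·Q·ΔS·θ_c / [X·(1+k_d θ_c)] = 0.662 × 451 × (1770 − 21.4) × 14.1 / [1620 × (1 + 0.0590 × 14.1)] = 7.36×10^6 / 2968 = 2480 m³.

V ≈ 2480 m³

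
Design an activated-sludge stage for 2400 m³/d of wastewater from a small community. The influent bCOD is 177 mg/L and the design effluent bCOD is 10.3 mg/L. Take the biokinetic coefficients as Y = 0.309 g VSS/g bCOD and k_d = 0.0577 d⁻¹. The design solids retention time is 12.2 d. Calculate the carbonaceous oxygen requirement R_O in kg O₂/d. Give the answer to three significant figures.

Y_obs = Y / (1 + k_d θ_c) = 0.309 / (1 + 0.0577 × 12.2) = 0.309 / 1.704 = 0.1813.
ΔS = 177 − 10.3 = 166.7 mg/L, so the substrate removal rate is 2400 × 166.7/1000 = 400.1 kg bCOD/d.
Biomass synthesised: P_X = Y_obs × 400.1 = 72.55 kg VSS/d.
R_O = Q·ΔS − 1.42 P_X = 400.1 − 103.0 = 297.1 kg O₂/d.

R_O ≈ 297 kg O₂/d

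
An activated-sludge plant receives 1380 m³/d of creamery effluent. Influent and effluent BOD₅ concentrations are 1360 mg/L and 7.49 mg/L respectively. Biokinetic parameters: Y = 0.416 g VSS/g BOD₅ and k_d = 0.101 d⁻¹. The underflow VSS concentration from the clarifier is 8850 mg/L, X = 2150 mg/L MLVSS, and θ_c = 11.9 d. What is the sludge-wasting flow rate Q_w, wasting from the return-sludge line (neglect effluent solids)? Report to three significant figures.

Q_w ≈ 39.8 m³/d

Steady-state biomass mass balance: V·X·(1 + k_d·θ_c) = Y·Q·(S₀ − S)·θ_c, so V = 0.416 × 1380 × (1360 − 7.49) × 11.9 / [2150 × (1 + 0.101 × 11.9)] = 9.24×10^6 / 4734 = 1952 m³.
Wasting from the return line (neglecting effluent solids): Q_w = V·X / (θ_c·X_r) = 1952 × 2150 / (11.9 × 8850) = 39.84 m³/d.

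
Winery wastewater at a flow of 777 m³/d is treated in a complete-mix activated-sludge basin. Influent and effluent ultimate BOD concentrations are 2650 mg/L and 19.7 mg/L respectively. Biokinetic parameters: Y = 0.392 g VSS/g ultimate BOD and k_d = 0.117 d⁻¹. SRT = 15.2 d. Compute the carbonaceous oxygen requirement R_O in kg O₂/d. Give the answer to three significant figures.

The observed yield is Y_obs = Y/(1 + k_d·θ_c) = 0.392 / (1 + 0.117 × 15.2) = 0.392 / 2.778 = 0.1411 g VSS per g ultimate BOD removed.
ΔS = 2650 − 19.7 = 2630 mg/L, so the substrate removal rate is 777 × 2630/1000 = 2044 kg ultimate BOD/d.
Biomass synthesised: P_X = Y_obs × 2044 = 288.3 kg VSS/d.
Carbonaceous O₂ demand = substrate oxidised − cell-mass equivalent = 2044 − 1.42 × 288.3 = 1634 kg O₂/d.

R_O ≈ 1630 kg O₂/d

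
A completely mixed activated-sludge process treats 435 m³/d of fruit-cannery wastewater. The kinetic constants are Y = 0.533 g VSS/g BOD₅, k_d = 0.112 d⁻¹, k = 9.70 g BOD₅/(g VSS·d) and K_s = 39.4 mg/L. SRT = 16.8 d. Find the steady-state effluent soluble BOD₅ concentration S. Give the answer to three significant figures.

S ≈ 1.35 mg/L

Effluent substrate depends only on kinetics and SRT: S = K_s(1 + k_d θ_c) / [θ_c(Yk − k_d) − 1] = 39.4 × (1 + 0.112 × 16.8) / [16.8 × (0.533 × 9.70 − 0.112) − 1] = 113.5 / 83.98 = 1.352 mg/L.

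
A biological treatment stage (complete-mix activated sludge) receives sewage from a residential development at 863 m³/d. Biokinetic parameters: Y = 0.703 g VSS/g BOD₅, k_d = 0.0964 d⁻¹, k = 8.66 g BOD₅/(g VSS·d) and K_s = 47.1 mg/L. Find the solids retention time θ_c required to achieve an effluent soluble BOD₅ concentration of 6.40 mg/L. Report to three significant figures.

Specific growth rate at S = 6.40 mg/L: μ = YkS/(K_s+S) = 0.703·8.66·6.40/(47.1+6.40) = 0.7283 d⁻¹.
1/θ_c = 0.7283 − 0.0964 = 0.6319 d⁻¹, so θ_c = 1.583 d.

θ_c ≈ 1.58 d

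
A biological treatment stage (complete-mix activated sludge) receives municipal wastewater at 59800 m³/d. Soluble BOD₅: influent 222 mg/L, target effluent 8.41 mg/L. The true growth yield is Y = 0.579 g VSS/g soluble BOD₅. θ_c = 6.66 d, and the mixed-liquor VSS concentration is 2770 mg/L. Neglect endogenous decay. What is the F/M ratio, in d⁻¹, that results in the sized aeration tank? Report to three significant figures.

V·X = Y·Q·ΔS·θ_c gives V = 0.579 × 59800 × (222 − 8.41) × 6.66 / 2770 = 17781 m³.
Food-to-microorganism ratio F/M = Q S₀ / (V X) = 59800 × 222 / (17781 × 2770) = 0.2695 d⁻¹.

F/M ≈ 0.270 d⁻¹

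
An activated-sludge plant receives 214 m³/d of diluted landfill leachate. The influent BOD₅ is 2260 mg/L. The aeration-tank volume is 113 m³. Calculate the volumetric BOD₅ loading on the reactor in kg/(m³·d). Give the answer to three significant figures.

L_v = Q S₀ / V = 214 × 2260 × 10⁻³ / 113.0 = 4.280 kg/(m³·d).

L_v ≈ 4.28 kg BOD₅/(m³·d)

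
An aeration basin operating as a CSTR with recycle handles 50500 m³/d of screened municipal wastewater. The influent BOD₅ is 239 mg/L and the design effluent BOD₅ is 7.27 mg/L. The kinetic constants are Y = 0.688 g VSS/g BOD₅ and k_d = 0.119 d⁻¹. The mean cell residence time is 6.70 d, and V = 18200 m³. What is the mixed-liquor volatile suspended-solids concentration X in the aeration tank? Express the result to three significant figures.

From V·X·(1 + k_d·θ_c) = Y·Q·(S₀ − S)·θ_c: X = 0.688 × 50500 × (239 − 7.27) × 6.70 / [18200 × (1 + 0.119 × 6.70)] = 1649 mg/L.

X ≈ 1650 mg/L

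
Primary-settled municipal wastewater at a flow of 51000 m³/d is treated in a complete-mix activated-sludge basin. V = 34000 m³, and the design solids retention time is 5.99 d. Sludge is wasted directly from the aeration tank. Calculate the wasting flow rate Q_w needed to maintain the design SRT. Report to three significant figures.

Q_w ≈ 5680 m³/d

With mixed-liquor wasting, θ_c = V/Q_w, so Q_w = V/θ_c = 34000/5.99 = 5676 m³/d.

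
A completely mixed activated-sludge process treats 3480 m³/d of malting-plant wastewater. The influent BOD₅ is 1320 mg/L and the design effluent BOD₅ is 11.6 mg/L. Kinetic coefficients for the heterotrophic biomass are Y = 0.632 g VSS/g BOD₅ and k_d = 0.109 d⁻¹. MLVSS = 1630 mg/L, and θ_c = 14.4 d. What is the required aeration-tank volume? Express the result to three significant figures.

V ≈ 9890 m³

Rearranging the biomass balance for a CMAS with decay, V = Y·Q·ΔS·θ_c / [X·(1+k_d θ_c)] = 0.632 × 3480 × (1320 − 11.6) × 14.4 / [1630 × (1 + 0.109 × 14.4)] = 4.14×10^7 / 4188 = 9893 m³.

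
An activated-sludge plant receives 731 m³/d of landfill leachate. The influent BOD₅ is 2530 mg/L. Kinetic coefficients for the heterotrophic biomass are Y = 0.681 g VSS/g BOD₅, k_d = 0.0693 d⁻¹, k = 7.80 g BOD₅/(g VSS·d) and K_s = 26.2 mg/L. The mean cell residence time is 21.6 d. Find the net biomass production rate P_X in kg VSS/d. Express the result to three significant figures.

P_X ≈ 504 kg VSS/d

For a completely mixed reactor with recycle the Lawrence–McCarty relation gives S = K_s·(1 + k_d·θ_c) / [θ_c·(Y·k − k_d) − 1] = 26.2 × (1 + 0.0693 × 21.6) / [21.6 × (0.681 × 7.80 − 0.0693) − 1] = 65.42 / 112.2 = 0.5829 mg/L.
Y_obs = Y / (1 + k_d θ_c) = 0.681 / (1 + 0.0693 × 21.6) = 0.681 / 2.497 = 0.2727.
Substrate removed = Q·(S₀ − S) = 731 m³/d × (2530 − 0.583) g/m³ = 1.85×10^6 g/d = 1849 kg/d.
Biomass produced: P_X = Y_obs·Q·ΔS = 0.2727 × 1849 ≈ 504.3 kg VSS/d.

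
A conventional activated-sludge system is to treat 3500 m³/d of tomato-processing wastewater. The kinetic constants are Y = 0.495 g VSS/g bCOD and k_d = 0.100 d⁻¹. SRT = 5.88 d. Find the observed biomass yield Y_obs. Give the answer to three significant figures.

Y_obs ≈ 0.312 g VSS/g bCOD

Y_obs = Y / (1 + k_d θ_c) = 0.495 / (1 + 0.100 × 5.88) = 0.495 / 1.588 = 0.3117.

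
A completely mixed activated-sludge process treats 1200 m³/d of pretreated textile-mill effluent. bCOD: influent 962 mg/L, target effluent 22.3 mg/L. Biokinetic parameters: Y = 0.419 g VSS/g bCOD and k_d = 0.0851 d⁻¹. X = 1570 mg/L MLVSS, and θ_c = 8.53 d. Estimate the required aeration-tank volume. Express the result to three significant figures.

V ≈ 1490 m³

Steady-state biomass mass balance: V·X·(1 + k_d·θ_c) = Y·Q·(S₀ − S)·θ_c, so V = 0.419 × 1200 × (962 − 22.3) × 8.53 / [1570 × (1 + 0.0851 × 8.53)] = 4.03×10^6 / 2710 = 1487 m³.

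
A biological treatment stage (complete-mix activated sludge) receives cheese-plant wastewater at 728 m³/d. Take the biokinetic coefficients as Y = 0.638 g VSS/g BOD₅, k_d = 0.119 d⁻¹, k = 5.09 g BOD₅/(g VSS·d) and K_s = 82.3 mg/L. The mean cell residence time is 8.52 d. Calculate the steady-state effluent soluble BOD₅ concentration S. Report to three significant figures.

S ≈ 6.46 mg/L

From the Monod/SRT balance for a CMAS, S = K_s·(1+k_d θ_c)/[θ_c·(Y k − k_d) − 1] = 82.3 × (1 + 0.119 × 8.52) / [8.52 × (0.638 × 5.09 − 0.119) − 1] = 165.7 / 25.65 = 6.461 mg/L.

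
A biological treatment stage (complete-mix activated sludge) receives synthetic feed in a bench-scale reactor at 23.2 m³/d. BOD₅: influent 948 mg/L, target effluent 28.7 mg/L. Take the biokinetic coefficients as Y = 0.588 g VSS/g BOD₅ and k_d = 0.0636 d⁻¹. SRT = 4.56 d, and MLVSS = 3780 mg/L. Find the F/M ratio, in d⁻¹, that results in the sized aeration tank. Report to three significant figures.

Steady-state biomass mass balance: V·X·(1 + k_d·θ_c) = Y·Q·(S₀ − S)·θ_c, so V = 0.588 × 23.2 × (948 − 28.7) × 4.56 / [3780 × (1 + 0.0636 × 4.56)] = 5.72×10^4 / 4876 = 11.73 m³.
F/M = Q·S₀ / (V·X) = 23.2 × 948 / (11.73 × 3780) = 0.4961 g BOD₅·(g VSS·d)⁻¹.

F/M ≈ 0.496 d⁻¹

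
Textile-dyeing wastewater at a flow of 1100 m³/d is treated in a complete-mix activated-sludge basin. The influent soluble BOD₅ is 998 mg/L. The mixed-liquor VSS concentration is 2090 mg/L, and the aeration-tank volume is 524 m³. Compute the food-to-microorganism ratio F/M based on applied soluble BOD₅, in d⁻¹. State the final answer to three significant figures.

F/M ≈ 1.00 d⁻¹

F/M = Q·S₀ / (V·X) = 1100 × 998 / (524.0 × 2090) = 1.002 g soluble BOD₅·(g VSS·d)⁻¹.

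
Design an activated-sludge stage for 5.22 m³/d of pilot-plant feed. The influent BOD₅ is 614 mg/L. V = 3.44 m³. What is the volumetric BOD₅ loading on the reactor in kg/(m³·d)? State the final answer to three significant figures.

Applied BOD₅ load per unit volume = Q·S₀/V = (5.22 × 614/1000)/3.440 = 0.9317 kg BOD₅·m⁻³·d⁻¹.

L_v ≈ 0.932 kg BOD₅/(m³·d)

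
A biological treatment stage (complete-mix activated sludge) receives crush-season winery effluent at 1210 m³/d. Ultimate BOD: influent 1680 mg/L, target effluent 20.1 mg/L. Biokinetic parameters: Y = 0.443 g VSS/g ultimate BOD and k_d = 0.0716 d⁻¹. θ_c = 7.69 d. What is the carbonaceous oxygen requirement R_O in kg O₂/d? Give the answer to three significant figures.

R_O ≈ 1190 kg O₂/d

The observed yield is Y_obs = Y/(1 + k_d·θ_c) = 0.443 / (1 + 0.0716 × 7.69) = 0.443 / 1.551 = 0.2857 g VSS per g ultimate BOD removed.
Mass of ultimate BOD removed per day: Q(S₀ − S) = 1210 × 1660 g/m³ = 2008 kg/d.
Net sludge production P_X = 0.2857 × 2008 = 573.8 kg VSS/d.
R_O = Q·ΔS − 1.42 P_X = 2008 − 814.8 = 1194 kg O₂/d.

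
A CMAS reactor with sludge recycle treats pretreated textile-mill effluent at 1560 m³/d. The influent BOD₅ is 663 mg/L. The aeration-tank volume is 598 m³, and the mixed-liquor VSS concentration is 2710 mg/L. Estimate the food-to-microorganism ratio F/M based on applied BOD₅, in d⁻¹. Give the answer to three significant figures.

F/M ≈ 0.638 d⁻¹

Food-to-microorganism ratio F/M = Q S₀ / (V X) = 1560 × 663 / (598.0 × 2710) = 0.6382 d⁻¹.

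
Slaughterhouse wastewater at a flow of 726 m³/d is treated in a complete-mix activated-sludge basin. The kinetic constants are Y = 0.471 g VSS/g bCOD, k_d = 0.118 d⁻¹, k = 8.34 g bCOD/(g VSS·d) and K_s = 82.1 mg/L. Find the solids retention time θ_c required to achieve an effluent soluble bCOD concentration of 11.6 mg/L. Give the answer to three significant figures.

θ_c ≈ 2.72 d

From 1/θ_c = Y·k·S/(K_s + S) − k_d: Y·k·S/(K_s+S) = 0.471 × 8.34 × 11.6 / (82.1 + 11.6) = 0.4863 d⁻¹.
1/θ_c = 0.4863 − 0.118 = 0.3683 d⁻¹, so θ_c = 2.715 d.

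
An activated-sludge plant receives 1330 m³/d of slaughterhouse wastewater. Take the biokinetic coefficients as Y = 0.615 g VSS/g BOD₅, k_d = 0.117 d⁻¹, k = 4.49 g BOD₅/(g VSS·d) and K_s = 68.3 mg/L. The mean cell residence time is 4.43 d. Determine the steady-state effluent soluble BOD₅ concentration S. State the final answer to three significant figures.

S ≈ 9.68 mg/L

From the Monod/SRT balance for a CMAS, S = K_s·(1+k_d θ_c)/[θ_c·(Y k − k_d) − 1] = 68.3 × (1 + 0.117 × 4.43) / [4.43 × (0.615 × 4.49 − 0.117) − 1] = 103.7 / 10.71 = 9.679 mg/L.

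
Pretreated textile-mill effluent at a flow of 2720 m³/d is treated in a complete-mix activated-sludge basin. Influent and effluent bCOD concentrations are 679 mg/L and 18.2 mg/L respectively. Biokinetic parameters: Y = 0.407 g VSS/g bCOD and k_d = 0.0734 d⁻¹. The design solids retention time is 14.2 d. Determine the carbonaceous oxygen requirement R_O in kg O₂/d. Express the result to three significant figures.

Correct the yield for decay: Y_obs = Y/(1 + k_d θ_c) = 0.407 / (1 + 0.0734 × 14.2) = 0.407 / 2.042 = 0.1993.
ΔS = 679 − 18.2 = 660.8 mg/L, so the substrate removal rate is 2720 × 660.8/1000 = 1797 kg bCOD/d.
Biomass synthesised: P_X = Y_obs × 1797 = 358.2 kg VSS/d.
Carbonaceous O₂ demand = substrate oxidised − cell-mass equivalent = 1797 − 1.42 × 358.2 = 1289 kg O₂/d.

R_O ≈ 1290 kg O₂/d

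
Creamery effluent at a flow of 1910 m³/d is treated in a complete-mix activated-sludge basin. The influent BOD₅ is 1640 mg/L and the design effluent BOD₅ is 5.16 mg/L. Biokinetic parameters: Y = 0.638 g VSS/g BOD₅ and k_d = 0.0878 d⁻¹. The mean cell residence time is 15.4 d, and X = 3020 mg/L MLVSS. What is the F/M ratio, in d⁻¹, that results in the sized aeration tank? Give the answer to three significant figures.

Rearranging the biomass balance for a CMAS with decay, V = Y·Q·ΔS·θ_c / [X·(1+k_d θ_c)] = 0.638 × 1910 × (1640 − 5.16) × 15.4 / [3020 × (1 + 0.0878 × 15.4)] = 3.07×10^7 / 7103 = 4319 m³.
F/M = applied load / biomass = Q·S₀/(V·X) = 1910 × 1640 / (4319 × 3020) = 0.2402 d⁻¹.

F/M ≈ 0.240 d⁻¹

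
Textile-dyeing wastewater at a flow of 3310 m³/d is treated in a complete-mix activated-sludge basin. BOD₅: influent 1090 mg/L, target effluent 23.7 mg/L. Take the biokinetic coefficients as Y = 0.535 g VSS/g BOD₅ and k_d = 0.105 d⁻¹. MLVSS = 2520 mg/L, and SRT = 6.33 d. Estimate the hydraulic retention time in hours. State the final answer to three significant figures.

τ ≈ 20.7 h

Steady-state biomass mass balance: V·X·(1 + k_d·θ_c) = Y·Q·(S₀ − S)·θ_c, so V = 0.535 × 3310 × (1090 − 23.7) × 6.33 / [2520 × (1 + 0.105 × 6.33)] = 1.2×10^7 / 4195 = 2849 m³.
Hydraulic retention time τ = V/Q = 2849 / 3310 = 0.8608 d = 20.66 h.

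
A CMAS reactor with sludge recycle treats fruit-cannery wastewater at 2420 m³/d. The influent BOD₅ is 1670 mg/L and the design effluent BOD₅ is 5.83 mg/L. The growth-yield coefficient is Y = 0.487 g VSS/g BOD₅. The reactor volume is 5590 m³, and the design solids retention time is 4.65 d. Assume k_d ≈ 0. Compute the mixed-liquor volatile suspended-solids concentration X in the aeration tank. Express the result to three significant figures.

X ≈ 1630 mg/L

From V·X = Y·Q·(S₀ − S)·θ_c (decay neglected): X = 0.487 × 2420 × (1670 − 5.83) × 4.65 / 5590 = 1631 mg/L.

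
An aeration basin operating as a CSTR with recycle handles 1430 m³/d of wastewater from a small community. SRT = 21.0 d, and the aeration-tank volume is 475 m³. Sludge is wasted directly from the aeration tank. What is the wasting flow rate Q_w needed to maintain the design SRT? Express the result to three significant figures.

Q_w ≈ 22.6 m³/d

For wasting at MLVSS concentration, Q_w = V/θ_c = 475.0/21.0 = 22.62 m³/d.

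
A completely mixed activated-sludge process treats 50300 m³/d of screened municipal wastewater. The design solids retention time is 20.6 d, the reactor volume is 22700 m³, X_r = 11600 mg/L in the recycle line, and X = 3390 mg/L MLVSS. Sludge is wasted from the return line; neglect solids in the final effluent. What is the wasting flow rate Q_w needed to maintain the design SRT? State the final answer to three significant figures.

Wasting from the return line (neglecting effluent solids): Q_w = V·X / (θ_c·X_r) = 22700 × 3390 / (20.6 × 11600) = 322.0 m³/d.

Q_w ≈ 322 m³/d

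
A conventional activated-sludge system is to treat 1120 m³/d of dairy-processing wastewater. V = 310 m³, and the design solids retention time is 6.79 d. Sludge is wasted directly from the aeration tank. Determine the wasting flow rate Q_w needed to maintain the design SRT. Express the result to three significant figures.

Q_w ≈ 45.7 m³/d

For wasting at MLVSS concentration, Q_w = V/θ_c = 310.0/6.79 = 45.66 m³/d.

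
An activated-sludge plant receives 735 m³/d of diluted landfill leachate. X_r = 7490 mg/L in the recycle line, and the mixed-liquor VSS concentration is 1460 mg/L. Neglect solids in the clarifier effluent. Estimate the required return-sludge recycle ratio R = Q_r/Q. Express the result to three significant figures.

R = Q_r/Q = X/(X_r − X) = 1460 / (7490 − 1460) = 0.2421.

R ≈ 0.242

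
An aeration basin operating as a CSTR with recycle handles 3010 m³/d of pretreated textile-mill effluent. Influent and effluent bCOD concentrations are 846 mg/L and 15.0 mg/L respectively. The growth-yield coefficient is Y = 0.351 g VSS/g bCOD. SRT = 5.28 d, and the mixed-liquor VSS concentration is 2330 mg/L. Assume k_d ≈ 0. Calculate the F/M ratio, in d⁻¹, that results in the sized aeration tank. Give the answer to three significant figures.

F/M ≈ 0.549 d⁻¹

With k_d = 0 the design equation reduces to V = Y Q (S₀−S) θ_c / X = 0.351 × 3010 × (846 − 15.0) × 5.28 / 2330 = 1990 m³.
Food-to-microorganism ratio F/M = Q S₀ / (V X) = 3010 × 846 / (1990 × 2330) = 0.5493 d⁻¹.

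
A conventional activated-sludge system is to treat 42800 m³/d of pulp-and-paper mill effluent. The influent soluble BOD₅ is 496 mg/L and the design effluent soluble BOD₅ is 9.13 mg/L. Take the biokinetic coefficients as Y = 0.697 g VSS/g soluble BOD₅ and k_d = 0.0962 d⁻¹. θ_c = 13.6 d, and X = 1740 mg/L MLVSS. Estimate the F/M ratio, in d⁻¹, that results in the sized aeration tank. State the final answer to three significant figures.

Rearranging the biomass balance for a CMAS with decay, V = Y·Q·ΔS·θ_c / [X·(1+k_d θ_c)] = 0.697 × 42800 × (496 − 9.13) × 13.6 / [1740 × (1 + 0.0962 × 13.6)] = 1.98×10^8 / 4016 = 49179 m³.
F/M = Q·S₀ / (V·X) = 42800 × 496 / (49179 × 1740) = 0.2481 g soluble BOD₅·(g VSS·d)⁻¹.

F/M ≈ 0.248 d⁻¹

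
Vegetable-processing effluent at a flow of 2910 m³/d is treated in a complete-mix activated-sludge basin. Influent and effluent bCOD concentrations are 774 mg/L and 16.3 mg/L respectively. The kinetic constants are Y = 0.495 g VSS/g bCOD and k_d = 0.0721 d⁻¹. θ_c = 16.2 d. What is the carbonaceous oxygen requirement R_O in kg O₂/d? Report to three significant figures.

Correct the yield for decay: Y_obs = Y/(1 + k_d θ_c) = 0.495 / (1 + 0.0721 × 16.2) = 0.495 / 2.168 = 0.2283.
Mass of bCOD removed per day: Q(S₀ − S) = 2910 × 757.7 g/m³ = 2205 kg/d.
P_X = Y_obs·Q·(S₀ − S) = 0.2283 × 2205 = 503.4 kg VSS/d.
R_O = Q·ΔS − 1.42 P_X = 2205 − 714.9 = 1490 kg O₂/d.

R_O ≈ 1490 kg O₂/d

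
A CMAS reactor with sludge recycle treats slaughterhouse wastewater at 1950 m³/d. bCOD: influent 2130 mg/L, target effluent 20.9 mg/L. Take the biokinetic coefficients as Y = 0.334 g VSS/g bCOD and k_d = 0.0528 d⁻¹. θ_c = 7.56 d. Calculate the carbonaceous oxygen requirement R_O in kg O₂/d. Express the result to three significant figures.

R_O ≈ 2720 kg O₂/d

Observed yield with endogenous decay: Y_obs = Y / (1 + k_d·θ_c) = 0.334 / (1 + 0.0528 × 7.56) = 0.334 / 1.399 = 0.2387 g VSS/g bCOD.
Substrate removed = Q·(S₀ − S) = 1950 m³/d × (2130 − 20.9) g/m³ = 4.11×10^6 g/d = 4113 kg/d.
P_X = Y_obs·Q·(S₀ − S) = 0.2387 × 4113 = 981.8 kg VSS/d.
R_O = Q·(S₀ − S) − 1.42·P_X = 4113 − 1.42 × 981.8 = 2719 kg O₂/d.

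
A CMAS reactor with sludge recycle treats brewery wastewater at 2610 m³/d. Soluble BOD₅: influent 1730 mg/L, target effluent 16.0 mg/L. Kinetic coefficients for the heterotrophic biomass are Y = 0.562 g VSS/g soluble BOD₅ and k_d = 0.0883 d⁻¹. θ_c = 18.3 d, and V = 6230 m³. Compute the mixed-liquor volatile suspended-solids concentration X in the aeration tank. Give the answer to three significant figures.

Solving the biomass balance for X: X = Y Q (S₀−S) θ_c / [V (1+k_d θ_c)] = 0.562 × 2610 × (1730 − 16.0) × 18.3 / [6230 × (1 + 0.0883 × 18.3)] = 2823 mg/L.

X ≈ 2820 mg/L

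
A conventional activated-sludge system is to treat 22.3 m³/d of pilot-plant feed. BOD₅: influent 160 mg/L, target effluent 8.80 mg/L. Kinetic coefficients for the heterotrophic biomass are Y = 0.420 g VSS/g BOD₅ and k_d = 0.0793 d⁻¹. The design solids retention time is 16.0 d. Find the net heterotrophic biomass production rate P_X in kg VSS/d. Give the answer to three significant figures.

Y_obs = Y / (1 + k_d θ_c) = 0.420 / (1 + 0.0793 × 16.0) = 0.420 / 2.269 = 0.1851.
Substrate removed = Q·(S₀ − S) = 22.3 m³/d × (160 − 8.80) g/m³ = 3.37×10^3 g/d = 3.372 kg/d.
Biomass produced: P_X = Y_obs·Q·ΔS = 0.1851 × 3.372 ≈ 0.6242 kg VSS/d.

P_X ≈ 0.624 kg VSS/d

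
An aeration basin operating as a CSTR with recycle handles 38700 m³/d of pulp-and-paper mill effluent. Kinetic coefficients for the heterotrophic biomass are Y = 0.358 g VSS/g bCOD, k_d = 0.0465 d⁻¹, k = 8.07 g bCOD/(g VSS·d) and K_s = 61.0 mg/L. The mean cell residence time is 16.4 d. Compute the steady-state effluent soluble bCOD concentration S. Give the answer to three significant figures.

S ≈ 2.36 mg/L

From the Monod/SRT balance for a CMAS, S = K_s·(1+k_d θ_c)/[θ_c·(Y k − k_d) − 1] = 61.0 × (1 + 0.0465 × 16.4) / [16.4 × (0.358 × 8.07 − 0.0465) − 1] = 107.5 / 45.62 = 2.357 mg/L.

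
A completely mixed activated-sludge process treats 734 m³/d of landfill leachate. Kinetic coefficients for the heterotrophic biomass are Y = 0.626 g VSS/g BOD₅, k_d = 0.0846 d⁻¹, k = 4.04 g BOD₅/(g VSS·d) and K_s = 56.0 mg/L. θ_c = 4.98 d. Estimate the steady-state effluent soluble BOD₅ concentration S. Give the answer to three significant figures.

S ≈ 7.12 mg/L

For a completely mixed reactor with recycle the Lawrence–McCarty relation gives S = K_s·(1 + k_d·θ_c) / [θ_c·(Y·k − k_d) − 1] = 56.0 × (1 + 0.0846 × 4.98) / [4.98 × (0.626 × 4.04 − 0.0846) − 1] = 79.59 / 11.17 = 7.124 mg/L.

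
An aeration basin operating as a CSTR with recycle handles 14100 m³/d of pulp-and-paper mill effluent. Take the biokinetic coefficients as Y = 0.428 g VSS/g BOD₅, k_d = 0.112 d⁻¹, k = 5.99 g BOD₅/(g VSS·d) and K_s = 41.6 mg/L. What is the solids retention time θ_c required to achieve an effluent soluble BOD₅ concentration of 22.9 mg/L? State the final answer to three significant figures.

θ_c ≈ 1.25 d

At the target effluent, Y k S/(K_s+S) = 0.428×5.99×22.9/64.50 = 0.9102 d⁻¹.
Then 1/θ_c = μ − k_d = 0.9102 − 0.112 = 0.7982 d⁻¹, giving θ_c = 1.253 d.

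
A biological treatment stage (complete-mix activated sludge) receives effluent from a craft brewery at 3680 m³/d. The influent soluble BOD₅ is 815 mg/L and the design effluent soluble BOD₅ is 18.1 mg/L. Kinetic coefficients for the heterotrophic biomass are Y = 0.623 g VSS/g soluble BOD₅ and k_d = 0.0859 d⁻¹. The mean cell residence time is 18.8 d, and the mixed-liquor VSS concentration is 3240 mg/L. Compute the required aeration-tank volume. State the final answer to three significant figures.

From the SRT design equation V = Y Q (S₀−S) θ_c / [X (1 + k_d θ_c)] = 0.623 × 3680 × (815 − 18.1) × 18.8 / [3240 × (1 + 0.0859 × 18.8)] = 3.43×10^7 / 8472 = 4054 m³.

V ≈ 4050 m³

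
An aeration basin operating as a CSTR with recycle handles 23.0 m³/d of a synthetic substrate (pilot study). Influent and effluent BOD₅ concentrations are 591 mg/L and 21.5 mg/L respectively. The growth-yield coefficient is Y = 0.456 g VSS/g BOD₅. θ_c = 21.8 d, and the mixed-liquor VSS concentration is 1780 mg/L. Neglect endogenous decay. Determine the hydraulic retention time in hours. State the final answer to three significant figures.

V·X = Y·Q·ΔS·θ_c gives V = 0.456 × 23.0 × (591 − 21.5) × 21.8 / 1780 = 73.15 m³.
HRT = V/Q = 73.15 m³ / 23.0 m³·d⁻¹ = 3.180 d × 24 = 76.33 h.

τ ≈ 76.3 h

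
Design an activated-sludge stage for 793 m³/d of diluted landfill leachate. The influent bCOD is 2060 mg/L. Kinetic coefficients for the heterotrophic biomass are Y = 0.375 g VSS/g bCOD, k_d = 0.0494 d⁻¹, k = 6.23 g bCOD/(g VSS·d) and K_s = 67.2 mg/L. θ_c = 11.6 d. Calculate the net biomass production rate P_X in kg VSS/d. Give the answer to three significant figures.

From the Monod/SRT balance for a CMAS, S = K_s·(1+k_d θ_c)/[θ_c·(Y k − k_d) − 1] = 67.2 × (1 + 0.0494 × 11.6) / [11.6 × (0.375 × 6.23 − 0.0494) − 1] = 105.7 / 25.53 = 4.141 mg/L.
Correct the yield for decay: Y_obs = Y/(1 + k_d θ_c) = 0.375 / (1 + 0.0494 × 11.6) = 0.375 / 1.573 = 0.2384.
ΔS = 2060 − 4.14 = 2056 mg/L, so the substrate removal rate is 793 × 2056/1000 = 1630 kg bCOD/d.
P_X = Y_obs · Q(S₀ − S) = 0.2384 × 1630 = 388.6 kg VSS/d.

P_X ≈ 389 kg VSS/d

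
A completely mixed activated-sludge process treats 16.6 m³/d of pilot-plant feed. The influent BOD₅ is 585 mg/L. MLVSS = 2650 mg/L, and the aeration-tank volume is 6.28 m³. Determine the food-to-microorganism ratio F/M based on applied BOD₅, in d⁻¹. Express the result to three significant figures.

F/M = applied load / biomass = Q·S₀/(V·X) = 16.6 × 585 / (6.280 × 2650) = 0.5835 d⁻¹.

F/M ≈ 0.584 d⁻¹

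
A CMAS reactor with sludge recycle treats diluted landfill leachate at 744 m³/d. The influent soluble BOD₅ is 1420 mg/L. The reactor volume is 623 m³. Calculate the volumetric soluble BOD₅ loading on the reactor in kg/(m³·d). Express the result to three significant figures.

L_v ≈ 1.70 kg soluble BOD₅/(m³·d)

Volumetric loading L_v = Q·S₀ / V = 744 × 1420 g/m³ / 623.0 m³ = 1696 g/(m³·d) = 1.696 kg soluble BOD₅/(m³·d).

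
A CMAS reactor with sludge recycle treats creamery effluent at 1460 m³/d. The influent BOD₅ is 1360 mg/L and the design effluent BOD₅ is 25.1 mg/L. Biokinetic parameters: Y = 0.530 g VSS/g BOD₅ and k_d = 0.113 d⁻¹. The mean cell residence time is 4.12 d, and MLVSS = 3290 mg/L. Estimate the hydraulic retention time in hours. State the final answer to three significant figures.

Rearranging the biomass balance for a CMAS with decay, V = Y·Q·ΔS·θ_c / [X·(1+k_d θ_c)] = 0.530 × 1460 × (1360 − 25.1) × 4.12 / [3290 × (1 + 0.113 × 4.12)] = 4.26×10^6 / 4822 = 882.6 m³.
Hydraulic retention time τ = V/Q = 882.6 / 1460 = 0.6045 d = 14.51 h.

τ ≈ 14.5 h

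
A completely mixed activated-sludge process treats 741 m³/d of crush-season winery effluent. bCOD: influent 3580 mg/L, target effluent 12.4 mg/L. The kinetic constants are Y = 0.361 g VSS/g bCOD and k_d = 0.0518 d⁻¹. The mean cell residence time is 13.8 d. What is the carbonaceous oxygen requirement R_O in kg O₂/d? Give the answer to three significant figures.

The observed yield is Y_obs = Y/(1 + k_d·θ_c) = 0.361 / (1 + 0.0518 × 13.8) = 0.361 / 1.715 = 0.2105 g VSS per g bCOD removed.
Substrate removed = Q·(S₀ − S) = 741 m³/d × (3580 − 12.4) g/m³ = 2.64×10^6 g/d = 2644 kg/d.
Biomass synthesised: P_X = Y_obs × 2644 = 556.5 kg VSS/d.
R_O = Q·ΔS − 1.42 P_X = 2644 − 790.3 = 1853 kg O₂/d.

R_O ≈ 1850 kg O₂/d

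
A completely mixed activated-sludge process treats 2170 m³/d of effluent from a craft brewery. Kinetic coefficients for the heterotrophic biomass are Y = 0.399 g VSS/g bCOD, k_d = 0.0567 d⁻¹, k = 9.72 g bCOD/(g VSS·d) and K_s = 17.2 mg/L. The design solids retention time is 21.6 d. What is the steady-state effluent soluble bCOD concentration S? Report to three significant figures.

S ≈ 0.469 mg/L

From the Monod/SRT balance for a CMAS, S = K_s·(1+k_d θ_c)/[θ_c·(Y k − k_d) − 1] = 17.2 × (1 + 0.0567 × 21.6) / [21.6 × (0.399 × 9.72 − 0.0567) − 1] = 38.27 / 81.55 = 0.4692 mg/L.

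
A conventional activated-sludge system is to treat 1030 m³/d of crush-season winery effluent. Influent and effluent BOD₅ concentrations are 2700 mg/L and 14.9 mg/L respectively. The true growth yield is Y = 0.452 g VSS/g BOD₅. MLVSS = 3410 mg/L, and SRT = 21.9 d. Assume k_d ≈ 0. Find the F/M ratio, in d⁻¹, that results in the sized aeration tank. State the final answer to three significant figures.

Biomass mass balance (decay neglected): V·X = Y·Q·(S₀ − S)·θ_c, so V = 0.452 × 1030 × (2700 − 14.9) × 21.9 / 3410 = 8028 m³.
F/M = applied load / biomass = Q·S₀/(V·X) = 1030 × 2700 / (8028 × 3410) = 0.1016 d⁻¹.

F/M ≈ 0.102 d⁻¹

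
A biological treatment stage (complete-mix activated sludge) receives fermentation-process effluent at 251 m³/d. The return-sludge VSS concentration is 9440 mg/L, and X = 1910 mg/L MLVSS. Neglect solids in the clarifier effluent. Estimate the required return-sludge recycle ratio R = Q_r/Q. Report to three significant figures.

R = Q_r/Q = X/(X_r − X) = 1910 / (9440 − 1910) = 0.2537.

R ≈ 0.254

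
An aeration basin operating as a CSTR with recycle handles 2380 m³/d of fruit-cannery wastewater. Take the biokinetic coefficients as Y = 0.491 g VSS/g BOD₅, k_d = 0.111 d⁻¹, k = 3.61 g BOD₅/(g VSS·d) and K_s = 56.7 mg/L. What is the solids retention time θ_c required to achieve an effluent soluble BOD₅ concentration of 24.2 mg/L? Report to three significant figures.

From 1/θ_c = Y·k·S/(K_s + S) − k_d: Y·k·S/(K_s+S) = 0.491 × 3.61 × 24.2 / (56.7 + 24.2) = 0.5302 d⁻¹.
1/θ_c = 0.5302 − 0.111 = 0.4192 d⁻¹, so θ_c = 2.385 d.

θ_c ≈ 2.39 d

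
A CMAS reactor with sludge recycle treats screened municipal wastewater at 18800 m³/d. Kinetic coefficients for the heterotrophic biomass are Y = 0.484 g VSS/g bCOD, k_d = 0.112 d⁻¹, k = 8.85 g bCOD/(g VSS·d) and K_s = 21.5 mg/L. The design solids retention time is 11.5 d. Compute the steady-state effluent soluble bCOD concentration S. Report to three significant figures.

For a completely mixed reactor with recycle the Lawrence–McCarty relation gives S = K_s·(1 + k_d·θ_c) / [θ_c·(Y·k − k_d) − 1] = 21.5 × (1 + 0.112 × 11.5) / [11.5 × (0.484 × 8.85 − 0.112) − 1] = 49.19 / 46.97 = 1.047 mg/L.

S ≈ 1.05 mg/L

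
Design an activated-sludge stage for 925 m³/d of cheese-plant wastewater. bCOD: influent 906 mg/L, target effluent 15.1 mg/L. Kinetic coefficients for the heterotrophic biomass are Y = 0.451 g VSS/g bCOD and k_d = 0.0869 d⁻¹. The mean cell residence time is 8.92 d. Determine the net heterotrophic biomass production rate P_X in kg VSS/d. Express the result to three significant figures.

Correct the yield for decay: Y_obs = Y/(1 + k_d θ_c) = 0.451 / (1 + 0.0869 × 8.92) = 0.451 / 1.775 = 0.2541.
ΔS = 906 − 15.1 = 890.9 mg/L, so the substrate removal rate is 925 × 890.9/1000 = 824.1 kg bCOD/d.
P_X = Y_obs · Q(S₀ − S) = 0.2541 × 824.1 = 209.4 kg VSS/d.

P_X ≈ 209 kg VSS/d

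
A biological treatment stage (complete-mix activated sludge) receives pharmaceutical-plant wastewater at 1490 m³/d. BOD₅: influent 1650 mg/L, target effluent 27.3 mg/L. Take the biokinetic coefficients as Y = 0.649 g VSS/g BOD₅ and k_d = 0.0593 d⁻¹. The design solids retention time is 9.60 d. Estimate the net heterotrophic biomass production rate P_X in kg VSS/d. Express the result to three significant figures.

P_X ≈ 1000 kg VSS/d

Observed yield with endogenous decay: Y_obs = Y / (1 + k_d·θ_c) = 0.649 / (1 + 0.0593 × 9.60) = 0.649 / 1.569 = 0.4136 g VSS/g BOD₅.
Q·(S₀ − S) = 1490 × (1650 − 27.3) × 10⁻³ = 2418 kg/d removed.
Net biomass production P_X = Y_obs × Q·(S₀ − S) = 0.4136 × 2418 = 999.9 kg VSS/d.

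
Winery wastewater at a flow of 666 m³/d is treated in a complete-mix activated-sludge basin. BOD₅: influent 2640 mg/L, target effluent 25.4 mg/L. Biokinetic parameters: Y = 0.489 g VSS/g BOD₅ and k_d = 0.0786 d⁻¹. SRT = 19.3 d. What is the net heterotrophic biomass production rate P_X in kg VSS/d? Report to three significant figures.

P_X ≈ 338 kg VSS/d

Y_obs = Y / (1 + k_d θ_c) = 0.489 / (1 + 0.0786 × 19.3) = 0.489 / 2.517 = 0.1943.
Mass of BOD₅ removed per day: Q(S₀ − S) = 666 × 2615 g/m³ = 1741 kg/d.
Net biomass production P_X = Y_obs × Q·(S₀ − S) = 0.1943 × 1741 = 338.3 kg VSS/d.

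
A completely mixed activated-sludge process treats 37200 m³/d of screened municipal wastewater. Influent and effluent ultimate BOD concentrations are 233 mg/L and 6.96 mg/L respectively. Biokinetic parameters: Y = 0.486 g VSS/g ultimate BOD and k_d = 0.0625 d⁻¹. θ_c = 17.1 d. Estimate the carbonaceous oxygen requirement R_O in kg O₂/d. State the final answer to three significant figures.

The observed yield is Y_obs = Y/(1 + k_d·θ_c) = 0.486 / (1 + 0.0625 × 17.1) = 0.486 / 2.069 = 0.2349 g VSS per g ultimate BOD removed.
Mass of ultimate BOD removed per day: Q(S₀ − S) = 37200 × 226.0 g/m³ = 8409 kg/d.
Biomass synthesised: P_X = Y_obs × 8409 = 1975 kg VSS/d.
R_O = Q·ΔS − 1.42 P_X = 8409 − 2805 = 5604 kg O₂/d.

R_O ≈ 5600 kg O₂/d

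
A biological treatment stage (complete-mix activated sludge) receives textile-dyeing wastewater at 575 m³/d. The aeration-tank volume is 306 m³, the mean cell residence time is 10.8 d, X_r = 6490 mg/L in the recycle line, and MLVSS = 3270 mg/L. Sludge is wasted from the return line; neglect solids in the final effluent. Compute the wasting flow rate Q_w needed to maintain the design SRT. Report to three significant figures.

Q_w ≈ 14.3 m³/d

Wasting from the return line (neglecting effluent solids): Q_w = V·X / (θ_c·X_r) = 306.0 × 3270 / (10.8 × 6490) = 14.28 m³/d.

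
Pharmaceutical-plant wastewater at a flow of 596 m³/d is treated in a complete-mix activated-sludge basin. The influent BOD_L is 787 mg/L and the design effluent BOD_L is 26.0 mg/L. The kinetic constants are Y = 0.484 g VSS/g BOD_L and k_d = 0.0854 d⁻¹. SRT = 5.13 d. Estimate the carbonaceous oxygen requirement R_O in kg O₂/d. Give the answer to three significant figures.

Correct the yield for decay: Y_obs = Y/(1 + k_d θ_c) = 0.484 / (1 + 0.0854 × 5.13) = 0.484 / 1.438 = 0.3366.
ΔS = 787 − 26.0 = 761.0 mg/L, so the substrate removal rate is 596 × 761.0/1000 = 453.6 kg BOD_L/d.
P_X = Y_obs·Q·(S₀ − S) = 0.3366 × 453.6 = 152.6 kg VSS/d.
R_O = Q·(S₀ − S) − 1.42·P_X = 453.6 − 1.42 × 152.6 = 236.8 kg O₂/d.

R_O ≈ 237 kg O₂/d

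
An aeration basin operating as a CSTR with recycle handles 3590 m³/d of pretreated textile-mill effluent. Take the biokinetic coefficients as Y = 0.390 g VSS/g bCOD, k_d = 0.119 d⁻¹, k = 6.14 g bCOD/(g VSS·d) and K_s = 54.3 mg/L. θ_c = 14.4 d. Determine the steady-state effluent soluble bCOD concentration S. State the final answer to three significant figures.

S ≈ 4.64 mg/L

From the Monod/SRT balance for a CMAS, S = K_s·(1+k_d θ_c)/[θ_c·(Y k − k_d) − 1] = 54.3 × (1 + 0.119 × 14.4) / [14.4 × (0.390 × 6.14 − 0.119) − 1] = 147.3 / 31.77 = 4.638 mg/L.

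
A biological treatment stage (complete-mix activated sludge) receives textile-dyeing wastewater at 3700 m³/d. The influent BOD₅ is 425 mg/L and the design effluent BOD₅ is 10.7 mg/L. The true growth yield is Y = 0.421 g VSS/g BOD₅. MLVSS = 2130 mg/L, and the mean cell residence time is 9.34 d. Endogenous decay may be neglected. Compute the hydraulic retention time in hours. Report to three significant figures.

τ ≈ 18.4 h

With k_d = 0 the design equation reduces to V = Y Q (S₀−S) θ_c / X = 0.421 × 3700 × (425 − 10.7) × 9.34 / 2130 = 2830 m³.
Hydraulic retention time τ = V/Q = 2830 / 3700 = 0.7648 d = 18.36 h.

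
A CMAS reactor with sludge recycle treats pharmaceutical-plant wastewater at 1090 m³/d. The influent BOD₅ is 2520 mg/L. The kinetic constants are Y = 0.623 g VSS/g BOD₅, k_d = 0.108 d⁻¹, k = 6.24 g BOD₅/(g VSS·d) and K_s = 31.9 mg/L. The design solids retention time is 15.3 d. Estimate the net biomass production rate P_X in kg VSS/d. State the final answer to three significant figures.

Effluent substrate depends only on kinetics and SRT: S = K_s(1 + k_d θ_c) / [θ_c(Yk − k_d) − 1] = 31.9 × (1 + 0.108 × 15.3) / [15.3 × (0.623 × 6.24 − 0.108) − 1] = 84.61 / 56.83 = 1.489 mg/L.
Correct the yield for decay: Y_obs = Y/(1 + k_d θ_c) = 0.623 / (1 + 0.108 × 15.3) = 0.623 / 2.652 = 0.2349.
Mass of BOD₅ removed per day: Q(S₀ − S) = 1090 × 2519 g/m³ = 2745 kg/d.
So the net sludge growth is P_X = 0.2349 × 2745 = 644.8 kg VSS/d.

P_X ≈ 645 kg VSS/d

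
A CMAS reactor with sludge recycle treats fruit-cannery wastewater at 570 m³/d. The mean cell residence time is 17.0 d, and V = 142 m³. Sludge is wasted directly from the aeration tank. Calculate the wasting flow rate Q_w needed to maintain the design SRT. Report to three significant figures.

Q_w ≈ 8.35 m³/d

With mixed-liquor wasting, θ_c = V/Q_w, so Q_w = V/θ_c = 142.0/17.0 = 8.353 m³/d.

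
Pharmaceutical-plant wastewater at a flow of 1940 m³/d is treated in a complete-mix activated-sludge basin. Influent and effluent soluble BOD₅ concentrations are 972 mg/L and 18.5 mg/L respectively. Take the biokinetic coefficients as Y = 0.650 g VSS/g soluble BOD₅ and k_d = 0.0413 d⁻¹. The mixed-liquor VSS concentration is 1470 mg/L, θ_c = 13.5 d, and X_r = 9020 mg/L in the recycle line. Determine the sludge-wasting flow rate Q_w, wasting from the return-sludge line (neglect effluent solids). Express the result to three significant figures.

Q_w ≈ 85.6 m³/d

Steady-state biomass mass balance: V·X·(1 + k_d·θ_c) = Y·Q·(S₀ − S)·θ_c, so V = 0.650 × 1940 × (972 − 18.5) × 13.5 / [1470 × (1 + 0.0413 × 13.5)] = 1.62×10^7 / 2290 = 7089 m³.
Wasting from the return line (neglecting effluent solids): Q_w = V·X / (θ_c·X_r) = 7089 × 1470 / (13.5 × 9020) = 85.58 m³/d.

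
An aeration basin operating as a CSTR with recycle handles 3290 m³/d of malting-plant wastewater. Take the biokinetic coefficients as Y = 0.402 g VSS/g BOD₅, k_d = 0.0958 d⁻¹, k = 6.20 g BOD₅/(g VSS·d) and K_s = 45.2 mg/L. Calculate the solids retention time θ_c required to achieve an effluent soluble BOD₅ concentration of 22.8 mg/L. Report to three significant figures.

θ_c ≈ 1.35 d

From 1/θ_c = Y·k·S/(K_s + S) − k_d: Y·k·S/(K_s+S) = 0.402 × 6.20 × 22.8 / (45.2 + 22.8) = 0.8357 d⁻¹.
Then 1/θ_c = μ − k_d = 0.8357 − 0.0958 = 0.7399 d⁻¹, giving θ_c = 1.352 d.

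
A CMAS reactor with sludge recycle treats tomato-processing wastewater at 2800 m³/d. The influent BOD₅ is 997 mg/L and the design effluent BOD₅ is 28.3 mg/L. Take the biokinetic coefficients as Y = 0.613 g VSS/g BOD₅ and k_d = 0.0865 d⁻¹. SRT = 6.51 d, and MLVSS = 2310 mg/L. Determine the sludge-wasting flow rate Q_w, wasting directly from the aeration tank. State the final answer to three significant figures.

Rearranging the biomass balance for a CMAS with decay, V = Y·Q·ΔS·θ_c / [X·(1+k_d θ_c)] = 0.613 × 2800 × (997 − 28.3) × 6.51 / [2310 × (1 + 0.0865 × 6.51)] = 1.08×10^7 / 3611 = 2998 m³.
With mixed-liquor wasting, θ_c = V/Q_w, so Q_w = V/θ_c = 2998/6.51 = 460.5 m³/d.

Q_w ≈ 460 m³/d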